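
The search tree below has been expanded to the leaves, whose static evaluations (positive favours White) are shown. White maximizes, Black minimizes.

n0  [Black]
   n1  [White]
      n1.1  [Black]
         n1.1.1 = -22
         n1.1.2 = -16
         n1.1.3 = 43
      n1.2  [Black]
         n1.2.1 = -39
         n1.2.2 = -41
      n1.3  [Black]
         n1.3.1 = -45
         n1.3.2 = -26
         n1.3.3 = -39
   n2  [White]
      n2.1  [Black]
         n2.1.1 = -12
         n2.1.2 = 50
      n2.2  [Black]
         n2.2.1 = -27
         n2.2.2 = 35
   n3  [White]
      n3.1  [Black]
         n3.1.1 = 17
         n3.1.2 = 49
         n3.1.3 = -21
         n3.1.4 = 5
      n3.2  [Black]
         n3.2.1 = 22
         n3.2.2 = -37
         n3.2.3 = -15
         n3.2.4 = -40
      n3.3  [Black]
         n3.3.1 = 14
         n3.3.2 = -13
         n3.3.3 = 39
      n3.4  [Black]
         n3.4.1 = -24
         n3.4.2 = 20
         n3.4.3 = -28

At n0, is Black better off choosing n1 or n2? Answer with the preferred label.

n1.1 (Black): min(-22, -16, 43) = -22
n1.2 (Black): min(-39, -41) = -41
n1.3 (Black): min(-45, -26, -39) = -45
n1 (White): max(-22, -41, -45) = -22
n2.1 (Black): min(-12, 50) = -12
n2.2 (Black): min(-27, 35) = -27
n2 (White): max(-12, -27) = -12
Black prefers the lower value; n1=-22, n2=-12. n1 is better since -22 < -12.

n1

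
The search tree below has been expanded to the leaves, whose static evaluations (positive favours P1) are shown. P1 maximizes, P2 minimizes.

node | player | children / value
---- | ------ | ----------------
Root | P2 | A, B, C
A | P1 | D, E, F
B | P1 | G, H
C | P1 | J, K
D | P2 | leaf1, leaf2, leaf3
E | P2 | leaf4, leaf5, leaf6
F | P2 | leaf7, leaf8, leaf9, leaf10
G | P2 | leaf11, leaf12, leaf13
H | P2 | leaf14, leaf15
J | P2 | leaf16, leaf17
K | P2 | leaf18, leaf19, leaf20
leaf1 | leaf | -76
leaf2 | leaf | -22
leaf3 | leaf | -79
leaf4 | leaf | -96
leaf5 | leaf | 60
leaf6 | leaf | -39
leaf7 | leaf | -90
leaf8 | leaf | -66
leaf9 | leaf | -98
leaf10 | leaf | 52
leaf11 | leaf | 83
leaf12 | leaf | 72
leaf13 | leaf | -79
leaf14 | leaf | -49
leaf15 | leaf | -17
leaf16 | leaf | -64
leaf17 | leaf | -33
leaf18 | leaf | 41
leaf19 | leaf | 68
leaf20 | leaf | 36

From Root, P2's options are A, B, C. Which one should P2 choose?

A

D (P2): min(-76, -22, -79) = -79
E (P2): min(-96, 60, -39) = -96
F (P2): min(-90, -66, -98, 52) = -98
A (P1): max(-79, -96, -98) = -79
G (P2): min(83, 72, -79) = -79
H (P2): min(-49, -17) = -49
B (P1): max(-79, -49) = -49
J (P2): min(-64, -33) = -64
K (P2): min(41, 68, 36) = 36
C (P1): max(-64, 36) = 36
Root (P2): min(-79, -49, 36) = -79
P2 at Root wants the lowest of {A=-79, B=-49, C=36}, so chooses A.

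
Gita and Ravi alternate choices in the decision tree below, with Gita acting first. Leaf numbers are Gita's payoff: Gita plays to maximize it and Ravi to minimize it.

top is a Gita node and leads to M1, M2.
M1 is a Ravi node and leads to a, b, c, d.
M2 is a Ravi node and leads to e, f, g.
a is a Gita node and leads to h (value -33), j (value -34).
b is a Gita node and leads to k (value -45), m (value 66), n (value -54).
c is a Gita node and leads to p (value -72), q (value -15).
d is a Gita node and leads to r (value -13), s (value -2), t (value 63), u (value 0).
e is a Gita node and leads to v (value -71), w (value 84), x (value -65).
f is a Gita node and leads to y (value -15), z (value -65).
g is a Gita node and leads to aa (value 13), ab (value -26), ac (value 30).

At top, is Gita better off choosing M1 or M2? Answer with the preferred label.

a (Gita): max(-33, -34) = -33
b (Gita): max(-45, 66, -54) = 66
c (Gita): max(-72, -15) = -15
d (Gita): max(-13, -2, 63, 0) = 63
M1 (Ravi): min(-33, 66, -15, 63) = -33
e (Gita): max(-71, 84, -65) = 84
f (Gita): max(-15, -65) = -15
g (Gita): max(13, -26, 30) = 30
M2 (Ravi): min(84, -15, 30) = -15
Gita prefers the higher value; M1=-33, M2=-15. M2 is better since -15 > -33.

M2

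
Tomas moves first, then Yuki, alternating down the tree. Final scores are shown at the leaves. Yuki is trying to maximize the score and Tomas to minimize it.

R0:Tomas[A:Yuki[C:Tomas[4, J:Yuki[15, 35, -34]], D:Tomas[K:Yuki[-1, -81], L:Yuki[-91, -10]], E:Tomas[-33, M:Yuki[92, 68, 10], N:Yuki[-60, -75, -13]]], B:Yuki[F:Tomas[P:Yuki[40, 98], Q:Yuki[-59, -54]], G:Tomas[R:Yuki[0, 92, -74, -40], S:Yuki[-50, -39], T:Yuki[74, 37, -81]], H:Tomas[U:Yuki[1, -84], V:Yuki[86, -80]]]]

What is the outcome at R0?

J (Yuki): max(15, 35, -34) = 35
C (Tomas): min(4, 35) = 4
K (Yuki): max(-1, -81) = -1
L (Yuki): max(-91, -10) = -10
D (Tomas): min(-1, -10) = -10
M (Yuki): max(92, 68, 10) = 92
N (Yuki): max(-60, -75, -13) = -13
E (Tomas): min(-33, 92, -13) = -33
A (Yuki): max(4, -10, -33) = 4
P (Yuki): max(40, 98) = 98
Q (Yuki): max(-59, -54) = -54
F (Tomas): min(98, -54) = -54
R (Yuki): max(0, 92, -74, -40) = 92
S (Yuki): max(-50, -39) = -39
T (Yuki): max(74, 37, -81) = 74
G (Tomas): min(92, -39, 74) = -39
U (Yuki): max(1, -84) = 1
V (Yuki): max(86, -80) = 86
H (Tomas): min(1, 86) = 1
B (Yuki): max(-54, -39, 1) = 1
R0 (Tomas): min(4, 1) = 1

1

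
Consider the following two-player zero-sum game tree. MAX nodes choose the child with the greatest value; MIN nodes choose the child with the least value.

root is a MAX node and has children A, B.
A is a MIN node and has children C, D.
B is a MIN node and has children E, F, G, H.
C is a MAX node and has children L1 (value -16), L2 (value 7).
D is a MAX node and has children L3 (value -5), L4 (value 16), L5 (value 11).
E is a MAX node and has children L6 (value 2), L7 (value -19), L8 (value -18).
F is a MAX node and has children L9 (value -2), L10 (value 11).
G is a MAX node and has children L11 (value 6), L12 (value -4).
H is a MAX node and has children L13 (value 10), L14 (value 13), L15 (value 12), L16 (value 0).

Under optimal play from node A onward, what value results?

C (MAX): max(-16, 7) = 7
D (MAX): max(-5, 16, 11) = 16
A (MIN): min(7, 16) = 7

7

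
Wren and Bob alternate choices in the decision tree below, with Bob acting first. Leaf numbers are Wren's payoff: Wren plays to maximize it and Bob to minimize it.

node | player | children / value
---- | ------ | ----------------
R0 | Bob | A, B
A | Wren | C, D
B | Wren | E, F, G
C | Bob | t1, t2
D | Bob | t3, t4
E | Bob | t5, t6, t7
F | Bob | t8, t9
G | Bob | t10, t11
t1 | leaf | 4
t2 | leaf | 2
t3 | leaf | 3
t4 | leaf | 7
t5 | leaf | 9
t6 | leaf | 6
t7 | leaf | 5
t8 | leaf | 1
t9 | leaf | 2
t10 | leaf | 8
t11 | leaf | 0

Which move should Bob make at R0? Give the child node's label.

C (Bob): min(4, 2) = 2
D (Bob): min(3, 7) = 3
A (Wren): max(2, 3) = 3
E (Bob): min(9, 6, 5) = 5
F (Bob): min(1, 2) = 1
G (Bob): min(8, 0) = 0
B (Wren): max(5, 1, 0) = 5
R0 (Bob): min(3, 5) = 3
Bob at R0 wants the lowest of {A=3, B=5}, so chooses A.

A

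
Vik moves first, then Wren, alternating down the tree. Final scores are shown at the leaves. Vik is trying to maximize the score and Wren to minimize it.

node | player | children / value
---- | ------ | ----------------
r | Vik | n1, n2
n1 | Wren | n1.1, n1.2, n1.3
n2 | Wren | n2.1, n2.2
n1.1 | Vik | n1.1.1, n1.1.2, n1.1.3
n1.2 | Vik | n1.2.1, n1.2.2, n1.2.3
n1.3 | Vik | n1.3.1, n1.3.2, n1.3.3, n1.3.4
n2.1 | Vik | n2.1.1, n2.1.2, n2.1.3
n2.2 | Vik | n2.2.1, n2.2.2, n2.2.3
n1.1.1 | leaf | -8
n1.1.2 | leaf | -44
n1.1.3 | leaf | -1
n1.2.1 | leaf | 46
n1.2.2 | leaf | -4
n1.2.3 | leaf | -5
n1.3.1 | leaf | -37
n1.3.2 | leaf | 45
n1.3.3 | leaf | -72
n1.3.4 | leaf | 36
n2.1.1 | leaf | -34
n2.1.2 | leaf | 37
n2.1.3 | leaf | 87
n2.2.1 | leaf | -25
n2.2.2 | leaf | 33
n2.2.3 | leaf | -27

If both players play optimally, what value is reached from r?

n1.1 (Vik): max(-8, -44, -1) = -1
n1.2 (Vik): max(46, -4, -5) = 46
n1.3 (Vik): max(-37, 45, -72, 36) = 45
n1 (Wren): min(-1, 46, 45) = -1
n2.1 (Vik): max(-34, 37, 87) = 87
n2.2 (Vik): max(-25, 33, -27) = 33
n2 (Wren): min(87, 33) = 33
r (Vik): max(-1, 33) = 33

33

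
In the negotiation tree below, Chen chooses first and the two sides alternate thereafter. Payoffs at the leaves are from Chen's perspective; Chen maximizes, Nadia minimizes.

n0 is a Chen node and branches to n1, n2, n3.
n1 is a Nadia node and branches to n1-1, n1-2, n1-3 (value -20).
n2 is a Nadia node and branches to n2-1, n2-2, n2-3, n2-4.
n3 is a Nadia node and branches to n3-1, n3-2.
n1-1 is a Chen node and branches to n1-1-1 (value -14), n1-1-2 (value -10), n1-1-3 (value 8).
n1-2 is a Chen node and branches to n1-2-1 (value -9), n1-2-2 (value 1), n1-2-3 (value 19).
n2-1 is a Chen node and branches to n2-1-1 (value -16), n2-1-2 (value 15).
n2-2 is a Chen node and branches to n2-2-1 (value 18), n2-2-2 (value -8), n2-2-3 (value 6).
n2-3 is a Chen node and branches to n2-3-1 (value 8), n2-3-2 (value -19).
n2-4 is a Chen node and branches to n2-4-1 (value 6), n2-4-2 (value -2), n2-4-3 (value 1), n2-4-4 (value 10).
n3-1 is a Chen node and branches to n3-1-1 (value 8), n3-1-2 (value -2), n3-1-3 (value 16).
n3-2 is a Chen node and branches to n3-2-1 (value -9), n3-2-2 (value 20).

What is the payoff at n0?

16

n1-1 (Chen): max(-14, -10, 8) = 8
n1-2 (Chen): max(-9, 1, 19) = 19
n1 (Nadia): min(8, 19, -20) = -20
n2-1 (Chen): max(-16, 15) = 15
n2-2 (Chen): max(18, -8, 6) = 18
n2-3 (Chen): max(8, -19) = 8
n2-4 (Chen): max(6, -2, 1, 10) = 10
n2 (Nadia): min(15, 18, 8, 10) = 8
n3-1 (Chen): max(8, -2, 16) = 16
n3-2 (Chen): max(-9, 20) = 20
n3 (Nadia): min(16, 20) = 16
n0 (Chen): max(-20, 8, 16) = 16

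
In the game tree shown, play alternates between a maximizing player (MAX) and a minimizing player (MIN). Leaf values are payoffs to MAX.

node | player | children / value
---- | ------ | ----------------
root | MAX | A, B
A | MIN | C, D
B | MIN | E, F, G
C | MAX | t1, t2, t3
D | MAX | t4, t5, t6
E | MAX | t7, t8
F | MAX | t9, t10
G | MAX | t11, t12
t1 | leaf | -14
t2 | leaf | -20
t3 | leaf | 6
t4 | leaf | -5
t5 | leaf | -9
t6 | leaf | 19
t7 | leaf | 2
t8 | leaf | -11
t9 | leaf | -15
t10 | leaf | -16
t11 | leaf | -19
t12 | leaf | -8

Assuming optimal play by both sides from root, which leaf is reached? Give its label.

t3

C (MAX): max(-14, -20, 6) = 6
D (MAX): max(-5, -9, 19) = 19
A (MIN): min(6, 19) = 6
E (MAX): max(2, -11) = 2
F (MAX): max(-15, -16) = -15
G (MAX): max(-19, -8) = -8
B (MIN): min(2, -15, -8) = -15
root (MAX): max(6, -15) = 6
At root, MAX picks A (highest: 6).
At A, MIN picks C (lowest: 6).
At C, MAX picks t3 (highest: 6).
Terminal value 6.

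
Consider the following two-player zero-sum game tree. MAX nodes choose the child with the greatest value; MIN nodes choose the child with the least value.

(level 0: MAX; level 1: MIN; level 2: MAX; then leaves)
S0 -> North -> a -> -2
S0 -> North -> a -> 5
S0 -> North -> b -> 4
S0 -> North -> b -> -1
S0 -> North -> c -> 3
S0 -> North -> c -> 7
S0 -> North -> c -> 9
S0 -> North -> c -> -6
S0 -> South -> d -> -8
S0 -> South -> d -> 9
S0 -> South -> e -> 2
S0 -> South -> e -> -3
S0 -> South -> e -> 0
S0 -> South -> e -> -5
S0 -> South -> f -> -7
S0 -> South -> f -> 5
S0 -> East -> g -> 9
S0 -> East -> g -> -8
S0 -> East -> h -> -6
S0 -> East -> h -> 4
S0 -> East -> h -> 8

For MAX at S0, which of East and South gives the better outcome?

East

g (MAX): max(9, -8) = 9
h (MAX): max(-6, 4, 8) = 8
East (MIN): min(9, 8) = 8
d (MAX): max(-8, 9) = 9
e (MAX): max(2, -3, 0, -5) = 2
f (MAX): max(-7, 5) = 5
South (MIN): min(9, 2, 5) = 2
MAX prefers the higher value; East=8, South=2. East is better since 8 > 2.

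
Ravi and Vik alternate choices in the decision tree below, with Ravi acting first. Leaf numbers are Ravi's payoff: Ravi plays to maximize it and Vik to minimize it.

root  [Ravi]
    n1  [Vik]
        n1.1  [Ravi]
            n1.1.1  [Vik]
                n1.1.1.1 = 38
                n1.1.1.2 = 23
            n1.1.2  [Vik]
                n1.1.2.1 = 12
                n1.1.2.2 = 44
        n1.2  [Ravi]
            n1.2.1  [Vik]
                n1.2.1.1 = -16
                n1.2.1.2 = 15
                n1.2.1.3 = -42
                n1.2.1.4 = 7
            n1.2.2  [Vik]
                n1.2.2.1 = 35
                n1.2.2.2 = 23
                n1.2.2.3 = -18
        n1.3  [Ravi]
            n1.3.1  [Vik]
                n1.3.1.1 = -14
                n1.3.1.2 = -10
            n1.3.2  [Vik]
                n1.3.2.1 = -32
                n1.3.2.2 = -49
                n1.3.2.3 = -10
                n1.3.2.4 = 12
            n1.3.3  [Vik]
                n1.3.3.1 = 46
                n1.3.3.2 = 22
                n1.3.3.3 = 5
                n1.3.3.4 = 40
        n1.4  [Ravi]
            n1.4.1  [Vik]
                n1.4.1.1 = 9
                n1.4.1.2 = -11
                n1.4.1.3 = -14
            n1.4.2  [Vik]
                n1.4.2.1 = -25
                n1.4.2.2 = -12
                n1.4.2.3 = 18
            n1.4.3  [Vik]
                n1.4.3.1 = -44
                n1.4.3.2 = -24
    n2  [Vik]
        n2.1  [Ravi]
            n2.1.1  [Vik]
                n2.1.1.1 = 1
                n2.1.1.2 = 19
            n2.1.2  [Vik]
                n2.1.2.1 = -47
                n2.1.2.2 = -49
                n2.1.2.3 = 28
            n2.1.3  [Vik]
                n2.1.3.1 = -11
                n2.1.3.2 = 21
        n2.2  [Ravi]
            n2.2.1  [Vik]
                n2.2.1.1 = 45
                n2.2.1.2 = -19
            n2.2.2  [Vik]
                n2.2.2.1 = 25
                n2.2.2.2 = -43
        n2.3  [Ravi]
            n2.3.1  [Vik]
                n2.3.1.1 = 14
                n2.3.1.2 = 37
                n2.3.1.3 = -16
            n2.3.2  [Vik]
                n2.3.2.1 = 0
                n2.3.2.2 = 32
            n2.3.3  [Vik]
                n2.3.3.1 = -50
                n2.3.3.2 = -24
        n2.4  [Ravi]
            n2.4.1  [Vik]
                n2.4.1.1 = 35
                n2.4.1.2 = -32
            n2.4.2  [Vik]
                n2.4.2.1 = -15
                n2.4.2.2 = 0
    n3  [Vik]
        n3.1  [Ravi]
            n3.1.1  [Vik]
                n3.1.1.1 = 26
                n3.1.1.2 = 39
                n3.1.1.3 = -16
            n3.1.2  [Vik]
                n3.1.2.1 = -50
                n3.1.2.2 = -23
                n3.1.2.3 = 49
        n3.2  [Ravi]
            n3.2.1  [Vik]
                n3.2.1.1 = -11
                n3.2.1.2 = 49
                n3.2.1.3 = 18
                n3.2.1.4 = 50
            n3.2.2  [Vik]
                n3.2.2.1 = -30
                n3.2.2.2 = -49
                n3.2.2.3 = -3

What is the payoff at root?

n1.1.1 (Vik): min(38, 23) = 23
n1.1.2 (Vik): min(12, 44) = 12
n1.1 (Ravi): max(23, 12) = 23
n1.2.1 (Vik): min(-16, 15, -42, 7) = -42
n1.2.2 (Vik): min(35, 23, -18) = -18
n1.2 (Ravi): max(-42, -18) = -18
n1.3.1 (Vik): min(-14, -10) = -14
n1.3.2 (Vik): min(-32, -49, -10, 12) = -49
n1.3.3 (Vik): min(46, 22, 5, 40) = 5
n1.3 (Ravi): max(-14, -49, 5) = 5
n1.4.1 (Vik): min(9, -11, -14) = -14
n1.4.2 (Vik): min(-25, -12, 18) = -25
n1.4.3 (Vik): min(-44, -24) = -44
n1.4 (Ravi): max(-14, -25, -44) = -14
n1 (Vik): min(23, -18, 5, -14) = -18
n2.1.1 (Vik): min(1, 19) = 1
n2.1.2 (Vik): min(-47, -49, 28) = -49
n2.1.3 (Vik): min(-11, 21) = -11
n2.1 (Ravi): max(1, -49, -11) = 1
n2.2.1 (Vik): min(45, -19) = -19
n2.2.2 (Vik): min(25, -43) = -43
n2.2 (Ravi): max(-19, -43) = -19
n2.3.1 (Vik): min(14, 37, -16) = -16
n2.3.2 (Vik): min(0, 32) = 0
n2.3.3 (Vik): min(-50, -24) = -50
n2.3 (Ravi): max(-16, 0, -50) = 0
n2.4.1 (Vik): min(35, -32) = -32
n2.4.2 (Vik): min(-15, 0) = -15
n2.4 (Ravi): max(-32, -15) = -15
n2 (Vik): min(1, -19, 0, -15) = -19
n3.1.1 (Vik): min(26, 39, -16) = -16
n3.1.2 (Vik): min(-50, -23, 49) = -50
n3.1 (Ravi): max(-16, -50) = -16
n3.2.1 (Vik): min(-11, 49, 18, 50) = -11
n3.2.2 (Vik): min(-30, -49, -3) = -49
n3.2 (Ravi): max(-11, -49) = -11
n3 (Vik): min(-16, -11) = -16
root (Ravi): max(-18, -19, -16) = -16

-16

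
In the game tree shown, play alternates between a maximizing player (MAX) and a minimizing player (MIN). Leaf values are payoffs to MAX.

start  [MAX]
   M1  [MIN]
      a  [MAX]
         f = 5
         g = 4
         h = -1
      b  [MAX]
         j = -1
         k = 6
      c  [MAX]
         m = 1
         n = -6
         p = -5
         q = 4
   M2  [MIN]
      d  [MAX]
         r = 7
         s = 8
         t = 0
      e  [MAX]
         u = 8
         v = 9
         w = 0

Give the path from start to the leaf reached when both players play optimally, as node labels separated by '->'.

a (MAX): max(5, 4, -1) = 5
b (MAX): max(-1, 6) = 6
c (MAX): max(1, -6, -5, 4) = 4
M1 (MIN): min(5, 6, 4) = 4
d (MAX): max(7, 8, 0) = 8
e (MAX): max(8, 9, 0) = 9
M2 (MIN): min(8, 9) = 8
start (MAX): max(4, 8) = 8
At start, MAX picks M2 (highest: 8).
At M2, MIN picks d (lowest: 8).
At d, MAX picks s (highest: 8).
Terminal value 8.

start -> M2 -> d -> s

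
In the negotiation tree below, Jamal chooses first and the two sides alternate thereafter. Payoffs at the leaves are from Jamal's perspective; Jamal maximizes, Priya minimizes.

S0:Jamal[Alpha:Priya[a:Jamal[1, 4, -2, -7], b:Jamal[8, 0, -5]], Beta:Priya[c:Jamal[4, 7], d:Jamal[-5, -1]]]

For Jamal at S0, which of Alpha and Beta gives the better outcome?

a (Jamal): max(1, 4, -2, -7) = 4
b (Jamal): max(8, 0, -5) = 8
Alpha (Priya): min(4, 8) = 4
c (Jamal): max(4, 7) = 7
d (Jamal): max(-5, -1) = -1
Beta (Priya): min(7, -1) = -1
Jamal prefers the higher value; Alpha=4, Beta=-1. Alpha is better since 4 > -1.

Alpha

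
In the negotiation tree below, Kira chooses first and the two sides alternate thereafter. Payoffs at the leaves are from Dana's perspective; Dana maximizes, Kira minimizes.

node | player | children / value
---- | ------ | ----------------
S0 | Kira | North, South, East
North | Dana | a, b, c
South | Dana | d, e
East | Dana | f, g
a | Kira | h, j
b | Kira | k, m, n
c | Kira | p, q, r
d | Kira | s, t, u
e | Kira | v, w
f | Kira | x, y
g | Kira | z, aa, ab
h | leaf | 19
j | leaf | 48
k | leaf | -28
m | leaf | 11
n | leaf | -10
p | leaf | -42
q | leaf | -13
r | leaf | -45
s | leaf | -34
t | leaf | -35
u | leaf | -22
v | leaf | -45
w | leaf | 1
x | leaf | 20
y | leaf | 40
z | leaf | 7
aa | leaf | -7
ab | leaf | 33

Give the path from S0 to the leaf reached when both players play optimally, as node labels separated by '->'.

a (Kira): min(19, 48) = 19
b (Kira): min(-28, 11, -10) = -28
c (Kira): min(-42, -13, -45) = -45
North (Dana): max(19, -28, -45) = 19
d (Kira): min(-34, -35, -22) = -35
e (Kira): min(-45, 1) = -45
South (Dana): max(-35, -45) = -35
f (Kira): min(20, 40) = 20
g (Kira): min(7, -7, 33) = -7
East (Dana): max(20, -7) = 20
S0 (Kira): min(19, -35, 20) = -35
At S0, Kira picks South (lowest: -35).
At South, Dana picks d (highest: -35).
At d, Kira picks t (lowest: -35).
Terminal value -35.

S0 -> South -> d -> t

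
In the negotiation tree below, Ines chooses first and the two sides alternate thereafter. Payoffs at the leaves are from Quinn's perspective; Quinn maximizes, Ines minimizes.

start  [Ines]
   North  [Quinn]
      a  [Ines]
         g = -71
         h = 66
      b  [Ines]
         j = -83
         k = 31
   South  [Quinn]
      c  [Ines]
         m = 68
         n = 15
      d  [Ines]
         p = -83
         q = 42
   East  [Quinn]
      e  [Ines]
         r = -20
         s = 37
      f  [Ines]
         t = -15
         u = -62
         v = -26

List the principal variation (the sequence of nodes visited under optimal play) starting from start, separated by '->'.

start -> North -> a -> g

a (Ines): min(-71, 66) = -71
b (Ines): min(-83, 31) = -83
North (Quinn): max(-71, -83) = -71
c (Ines): min(68, 15) = 15
d (Ines): min(-83, 42) = -83
South (Quinn): max(15, -83) = 15
e (Ines): min(-20, 37) = -20
f (Ines): min(-15, -62, -26) = -62
East (Quinn): max(-20, -62) = -20
start (Ines): min(-71, 15, -20) = -71
At start, Ines picks North (lowest: -71).
At North, Quinn picks a (highest: -71).
At a, Ines picks g (lowest: -71).
Terminal value -71.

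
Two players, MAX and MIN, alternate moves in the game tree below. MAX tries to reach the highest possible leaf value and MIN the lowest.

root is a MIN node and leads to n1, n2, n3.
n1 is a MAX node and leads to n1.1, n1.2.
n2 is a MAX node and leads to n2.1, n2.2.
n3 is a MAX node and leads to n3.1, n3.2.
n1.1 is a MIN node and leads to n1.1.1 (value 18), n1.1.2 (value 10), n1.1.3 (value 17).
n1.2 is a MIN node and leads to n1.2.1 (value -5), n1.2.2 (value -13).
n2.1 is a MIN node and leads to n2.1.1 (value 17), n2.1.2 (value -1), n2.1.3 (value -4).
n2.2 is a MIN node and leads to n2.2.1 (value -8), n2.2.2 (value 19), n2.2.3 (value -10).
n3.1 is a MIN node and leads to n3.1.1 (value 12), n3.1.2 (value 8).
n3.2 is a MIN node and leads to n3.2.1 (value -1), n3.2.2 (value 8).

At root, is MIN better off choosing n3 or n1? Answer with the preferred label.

n3

n3.1 (MIN): min(12, 8) = 8
n3.2 (MIN): min(-1, 8) = -1
n3 (MAX): max(8, -1) = 8
n1.1 (MIN): min(18, 10, 17) = 10
n1.2 (MIN): min(-5, -13) = -13
n1 (MAX): max(10, -13) = 10
MIN prefers the lower value; n3=8, n1=10. n3 is better since 8 < 10.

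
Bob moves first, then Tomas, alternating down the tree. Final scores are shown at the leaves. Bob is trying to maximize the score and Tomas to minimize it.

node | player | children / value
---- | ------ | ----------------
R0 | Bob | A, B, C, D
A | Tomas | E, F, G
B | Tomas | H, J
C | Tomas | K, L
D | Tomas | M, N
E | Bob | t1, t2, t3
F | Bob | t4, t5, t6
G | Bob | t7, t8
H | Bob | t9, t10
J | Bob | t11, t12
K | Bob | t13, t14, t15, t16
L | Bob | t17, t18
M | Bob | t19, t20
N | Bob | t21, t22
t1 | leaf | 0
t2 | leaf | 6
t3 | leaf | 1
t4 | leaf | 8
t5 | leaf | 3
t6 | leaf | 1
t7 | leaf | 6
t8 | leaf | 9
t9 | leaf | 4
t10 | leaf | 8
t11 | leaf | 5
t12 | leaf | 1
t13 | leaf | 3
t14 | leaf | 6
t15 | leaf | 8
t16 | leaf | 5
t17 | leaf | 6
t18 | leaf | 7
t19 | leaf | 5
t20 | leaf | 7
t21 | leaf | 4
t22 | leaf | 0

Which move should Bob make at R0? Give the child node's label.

C

E (Bob): max(0, 6, 1) = 6
F (Bob): max(8, 3, 1) = 8
G (Bob): max(6, 9) = 9
A (Tomas): min(6, 8, 9) = 6
H (Bob): max(4, 8) = 8
J (Bob): max(5, 1) = 5
B (Tomas): min(8, 5) = 5
K (Bob): max(3, 6, 8, 5) = 8
L (Bob): max(6, 7) = 7
C (Tomas): min(8, 7) = 7
M (Bob): max(5, 7) = 7
N (Bob): max(4, 0) = 4
D (Tomas): min(7, 4) = 4
R0 (Bob): max(6, 5, 7, 4) = 7
Bob at R0 wants the highest of {A=6, B=5, C=7, D=4}, so chooses C.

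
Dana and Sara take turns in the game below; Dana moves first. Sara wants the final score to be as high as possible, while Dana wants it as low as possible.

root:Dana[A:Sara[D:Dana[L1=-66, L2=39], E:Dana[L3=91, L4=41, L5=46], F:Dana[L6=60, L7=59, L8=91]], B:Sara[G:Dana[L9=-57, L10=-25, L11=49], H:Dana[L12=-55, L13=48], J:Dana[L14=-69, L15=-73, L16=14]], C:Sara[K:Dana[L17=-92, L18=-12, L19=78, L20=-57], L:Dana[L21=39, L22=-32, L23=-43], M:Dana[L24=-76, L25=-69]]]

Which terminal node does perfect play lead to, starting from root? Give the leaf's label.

D (Dana): min(-66, 39) = -66
E (Dana): min(91, 41, 46) = 41
F (Dana): min(60, 59, 91) = 59
A (Sara): max(-66, 41, 59) = 59
G (Dana): min(-57, -25, 49) = -57
H (Dana): min(-55, 48) = -55
J (Dana): min(-69, -73, 14) = -73
B (Sara): max(-57, -55, -73) = -55
K (Dana): min(-92, -12, 78, -57) = -92
L (Dana): min(39, -32, -43) = -43
M (Dana): min(-76, -69) = -76
C (Sara): max(-92, -43, -76) = -43
root (Dana): min(59, -55, -43) = -55
At root, Dana picks B (lowest: -55).
At B, Sara picks H (highest: -55).
At H, Dana picks L12 (lowest: -55).
Terminal value -55.

L12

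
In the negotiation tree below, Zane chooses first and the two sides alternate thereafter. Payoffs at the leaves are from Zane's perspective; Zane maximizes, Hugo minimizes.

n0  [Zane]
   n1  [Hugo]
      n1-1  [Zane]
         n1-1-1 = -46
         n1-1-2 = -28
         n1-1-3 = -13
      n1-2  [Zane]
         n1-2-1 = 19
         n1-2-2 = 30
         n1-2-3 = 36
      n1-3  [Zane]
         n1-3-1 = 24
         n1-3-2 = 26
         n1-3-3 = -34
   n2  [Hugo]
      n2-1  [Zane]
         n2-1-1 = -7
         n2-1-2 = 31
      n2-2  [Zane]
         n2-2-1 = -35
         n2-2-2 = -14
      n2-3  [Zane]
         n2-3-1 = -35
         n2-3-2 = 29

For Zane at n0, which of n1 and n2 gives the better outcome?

n1-1 (Zane): max(-46, -28, -13) = -13
n1-2 (Zane): max(19, 30, 36) = 36
n1-3 (Zane): max(24, 26, -34) = 26
n1 (Hugo): min(-13, 36, 26) = -13
n2-1 (Zane): max(-7, 31) = 31
n2-2 (Zane): max(-35, -14) = -14
n2-3 (Zane): max(-35, 29) = 29
n2 (Hugo): min(31, -14, 29) = -14
Zane prefers the higher value; n1=-13, n2=-14. n1 is better since -13 > -14.

n1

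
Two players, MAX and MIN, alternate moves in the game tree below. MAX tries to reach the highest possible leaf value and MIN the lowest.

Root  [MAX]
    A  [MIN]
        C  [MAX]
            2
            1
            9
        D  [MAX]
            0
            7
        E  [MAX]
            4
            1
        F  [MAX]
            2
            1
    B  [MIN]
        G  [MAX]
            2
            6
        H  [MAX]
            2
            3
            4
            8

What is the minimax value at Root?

6

C (MAX): max(2, 1, 9) = 9
D (MAX): max(0, 7) = 7
E (MAX): max(4, 1) = 4
F (MAX): max(2, 1) = 2
A (MIN): min(9, 7, 4, 2) = 2
G (MAX): max(2, 6) = 6
H (MAX): max(2, 3, 4, 8) = 8
B (MIN): min(6, 8) = 6
Root (MAX): max(2, 6) = 6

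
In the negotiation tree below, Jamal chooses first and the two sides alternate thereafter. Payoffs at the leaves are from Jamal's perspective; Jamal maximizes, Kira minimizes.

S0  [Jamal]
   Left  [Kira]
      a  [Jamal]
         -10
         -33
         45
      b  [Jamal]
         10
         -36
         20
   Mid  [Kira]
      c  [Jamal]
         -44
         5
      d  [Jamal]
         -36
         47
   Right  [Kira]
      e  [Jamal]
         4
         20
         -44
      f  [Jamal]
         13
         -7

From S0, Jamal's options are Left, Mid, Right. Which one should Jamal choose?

Left

a (Jamal): max(-10, -33, 45) = 45
b (Jamal): max(10, -36, 20) = 20
Left (Kira): min(45, 20) = 20
c (Jamal): max(-44, 5) = 5
d (Jamal): max(-36, 47) = 47
Mid (Kira): min(5, 47) = 5
e (Jamal): max(4, 20, -44) = 20
f (Jamal): max(13, -7) = 13
Right (Kira): min(20, 13) = 13
S0 (Jamal): max(20, 5, 13) = 20
Jamal at S0 wants the highest of {Left=20, Mid=5, Right=13}, so chooses Left.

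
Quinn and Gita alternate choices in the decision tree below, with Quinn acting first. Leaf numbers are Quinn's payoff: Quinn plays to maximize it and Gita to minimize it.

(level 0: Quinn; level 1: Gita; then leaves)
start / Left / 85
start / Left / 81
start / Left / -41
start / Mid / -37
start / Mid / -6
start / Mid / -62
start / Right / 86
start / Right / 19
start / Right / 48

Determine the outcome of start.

Left (Gita): min(85, 81, -41) = -41
Mid (Gita): min(-37, -6, -62) = -62
Right (Gita): min(86, 19, 48) = 19
start (Quinn): max(-41, -62, 19) = 19

19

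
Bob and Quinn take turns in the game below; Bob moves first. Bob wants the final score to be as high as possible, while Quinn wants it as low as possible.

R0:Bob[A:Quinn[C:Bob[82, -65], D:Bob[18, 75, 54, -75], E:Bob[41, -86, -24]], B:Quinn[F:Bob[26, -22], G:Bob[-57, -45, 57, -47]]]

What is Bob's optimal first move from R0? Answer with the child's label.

A

C (Bob): max(82, -65) = 82
D (Bob): max(18, 75, 54, -75) = 75
E (Bob): max(41, -86, -24) = 41
A (Quinn): min(82, 75, 41) = 41
F (Bob): max(26, -22) = 26
G (Bob): max(-57, -45, 57, -47) = 57
B (Quinn): min(26, 57) = 26
R0 (Bob): max(41, 26) = 41
Bob at R0 wants the highest of {A=41, B=26}, so chooses A.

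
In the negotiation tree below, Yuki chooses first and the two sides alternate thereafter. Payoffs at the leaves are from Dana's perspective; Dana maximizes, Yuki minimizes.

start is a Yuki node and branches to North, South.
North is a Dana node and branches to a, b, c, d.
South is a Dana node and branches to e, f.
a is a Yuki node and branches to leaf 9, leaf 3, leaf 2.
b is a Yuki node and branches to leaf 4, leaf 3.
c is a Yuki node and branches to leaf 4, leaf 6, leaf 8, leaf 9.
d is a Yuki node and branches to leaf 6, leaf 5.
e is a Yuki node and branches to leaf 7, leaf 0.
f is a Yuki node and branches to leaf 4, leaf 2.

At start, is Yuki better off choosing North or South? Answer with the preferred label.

a (Yuki): min(9, 3, 2) = 2
b (Yuki): min(4, 3) = 3
c (Yuki): min(4, 6, 8, 9) = 4
d (Yuki): min(6, 5) = 5
North (Dana): max(2, 3, 4, 5) = 5
e (Yuki): min(7, 0) = 0
f (Yuki): min(4, 2) = 2
South (Dana): max(0, 2) = 2
Yuki prefers the lower value; North=5, South=2. South is better since 2 < 5.

South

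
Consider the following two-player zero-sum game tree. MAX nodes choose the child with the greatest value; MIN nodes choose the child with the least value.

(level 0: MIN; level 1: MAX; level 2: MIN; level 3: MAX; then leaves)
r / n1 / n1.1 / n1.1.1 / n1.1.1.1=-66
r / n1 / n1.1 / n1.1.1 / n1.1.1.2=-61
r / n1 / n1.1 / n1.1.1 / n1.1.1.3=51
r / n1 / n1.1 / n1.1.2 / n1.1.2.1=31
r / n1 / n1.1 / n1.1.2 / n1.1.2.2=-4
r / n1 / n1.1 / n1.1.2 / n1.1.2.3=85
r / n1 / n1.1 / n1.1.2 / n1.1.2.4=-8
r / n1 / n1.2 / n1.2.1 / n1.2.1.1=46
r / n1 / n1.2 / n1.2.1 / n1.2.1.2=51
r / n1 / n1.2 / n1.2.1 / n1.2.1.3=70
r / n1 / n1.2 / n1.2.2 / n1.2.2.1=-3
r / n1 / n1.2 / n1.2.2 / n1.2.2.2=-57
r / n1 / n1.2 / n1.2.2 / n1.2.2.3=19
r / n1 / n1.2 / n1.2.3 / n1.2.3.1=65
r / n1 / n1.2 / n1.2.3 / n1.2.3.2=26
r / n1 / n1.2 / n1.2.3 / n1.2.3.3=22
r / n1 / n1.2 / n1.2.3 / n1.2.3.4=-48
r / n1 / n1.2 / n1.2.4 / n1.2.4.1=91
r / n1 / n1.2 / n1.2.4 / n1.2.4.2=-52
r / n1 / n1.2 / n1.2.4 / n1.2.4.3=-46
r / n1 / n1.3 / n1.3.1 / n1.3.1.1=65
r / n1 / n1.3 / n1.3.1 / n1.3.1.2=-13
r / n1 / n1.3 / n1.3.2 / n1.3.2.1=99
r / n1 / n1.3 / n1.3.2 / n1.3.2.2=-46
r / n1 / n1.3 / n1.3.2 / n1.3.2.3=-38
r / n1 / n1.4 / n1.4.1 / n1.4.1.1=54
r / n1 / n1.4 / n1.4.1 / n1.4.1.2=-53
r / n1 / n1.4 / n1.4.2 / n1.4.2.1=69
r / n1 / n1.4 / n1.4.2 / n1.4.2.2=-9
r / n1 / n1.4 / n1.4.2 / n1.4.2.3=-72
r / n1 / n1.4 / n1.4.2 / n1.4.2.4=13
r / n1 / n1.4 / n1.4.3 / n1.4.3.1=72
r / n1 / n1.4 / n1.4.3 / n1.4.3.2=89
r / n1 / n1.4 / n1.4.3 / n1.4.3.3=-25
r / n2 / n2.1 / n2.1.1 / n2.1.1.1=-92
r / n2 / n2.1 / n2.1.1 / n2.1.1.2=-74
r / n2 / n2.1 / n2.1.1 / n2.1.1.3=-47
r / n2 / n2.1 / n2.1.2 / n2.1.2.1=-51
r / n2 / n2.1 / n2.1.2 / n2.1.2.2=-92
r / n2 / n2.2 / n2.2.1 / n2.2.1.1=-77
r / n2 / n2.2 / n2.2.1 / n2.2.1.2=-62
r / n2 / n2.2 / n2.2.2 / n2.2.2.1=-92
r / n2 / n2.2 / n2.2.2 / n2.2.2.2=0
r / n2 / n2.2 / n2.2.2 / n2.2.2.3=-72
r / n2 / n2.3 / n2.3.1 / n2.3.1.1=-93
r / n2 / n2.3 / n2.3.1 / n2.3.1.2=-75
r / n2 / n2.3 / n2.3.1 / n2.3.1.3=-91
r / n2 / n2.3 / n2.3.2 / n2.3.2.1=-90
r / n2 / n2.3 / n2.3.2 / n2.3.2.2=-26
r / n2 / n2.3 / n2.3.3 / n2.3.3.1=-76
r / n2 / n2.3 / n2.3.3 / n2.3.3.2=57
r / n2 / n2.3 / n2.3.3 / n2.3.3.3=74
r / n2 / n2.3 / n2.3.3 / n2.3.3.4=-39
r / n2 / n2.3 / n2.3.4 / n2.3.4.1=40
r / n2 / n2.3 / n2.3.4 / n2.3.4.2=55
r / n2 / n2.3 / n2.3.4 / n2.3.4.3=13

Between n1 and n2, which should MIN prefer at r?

n2

n1.1.1 (MAX): max(-66, -61, 51) = 51
n1.1.2 (MAX): max(31, -4, 85, -8) = 85
n1.1 (MIN): min(51, 85) = 51
n1.2.1 (MAX): max(46, 51, 70) = 70
n1.2.2 (MAX): max(-3, -57, 19) = 19
n1.2.3 (MAX): max(65, 26, 22, -48) = 65
n1.2.4 (MAX): max(91, -52, -46) = 91
n1.2 (MIN): min(70, 19, 65, 91) = 19
n1.3.1 (MAX): max(65, -13) = 65
n1.3.2 (MAX): max(99, -46, -38) = 99
n1.3 (MIN): min(65, 99) = 65
n1.4.1 (MAX): max(54, -53) = 54
n1.4.2 (MAX): max(69, -9, -72, 13) = 69
n1.4.3 (MAX): max(72, 89, -25) = 89
n1.4 (MIN): min(54, 69, 89) = 54
n1 (MAX): max(51, 19, 65, 54) = 65
n2.1.1 (MAX): max(-92, -74, -47) = -47
n2.1.2 (MAX): max(-51, -92) = -51
n2.1 (MIN): min(-47, -51) = -51
n2.2.1 (MAX): max(-77, -62) = -62
n2.2.2 (MAX): max(-92, 0, -72) = 0
n2.2 (MIN): min(-62, 0) = -62
n2.3.1 (MAX): max(-93, -75, -91) = -75
n2.3.2 (MAX): max(-90, -26) = -26
n2.3.3 (MAX): max(-76, 57, 74, -39) = 74
n2.3.4 (MAX): max(40, 55, 13) = 55
n2.3 (MIN): min(-75, -26, 74, 55) = -75
n2 (MAX): max(-51, -62, -75) = -51
MIN prefers the lower value; n1=65, n2=-51. n2 is better since -51 < 65.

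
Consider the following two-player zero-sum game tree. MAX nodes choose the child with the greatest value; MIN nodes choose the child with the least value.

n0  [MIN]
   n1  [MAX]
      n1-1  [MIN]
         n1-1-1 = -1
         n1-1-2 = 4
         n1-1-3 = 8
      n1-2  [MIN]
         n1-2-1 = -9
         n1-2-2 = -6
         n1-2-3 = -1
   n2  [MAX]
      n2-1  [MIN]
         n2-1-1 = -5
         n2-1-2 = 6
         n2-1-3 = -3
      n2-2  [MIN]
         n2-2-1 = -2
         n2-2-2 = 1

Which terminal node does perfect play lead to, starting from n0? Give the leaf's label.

n2-2-1

n1-1 (MIN): min(-1, 4, 8) = -1
n1-2 (MIN): min(-9, -6, -1) = -9
n1 (MAX): max(-1, -9) = -1
n2-1 (MIN): min(-5, 6, -3) = -5
n2-2 (MIN): min(-2, 1) = -2
n2 (MAX): max(-5, -2) = -2
n0 (MIN): min(-1, -2) = -2
At n0, MIN picks n2 (lowest: -2).
At n2, MAX picks n2-2 (highest: -2).
At n2-2, MIN picks n2-2-1 (lowest: -2).
Terminal value -2.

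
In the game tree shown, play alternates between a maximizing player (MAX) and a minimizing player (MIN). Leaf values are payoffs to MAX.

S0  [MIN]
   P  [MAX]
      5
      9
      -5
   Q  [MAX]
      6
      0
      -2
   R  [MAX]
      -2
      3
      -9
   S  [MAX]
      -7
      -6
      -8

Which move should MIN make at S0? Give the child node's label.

S

P (MAX): max(5, 9, -5) = 9
Q (MAX): max(6, 0, -2) = 6
R (MAX): max(-2, 3, -9) = 3
S (MAX): max(-7, -6, -8) = -6
S0 (MIN): min(9, 6, 3, -6) = -6
MIN at S0 wants the lowest of {P=9, Q=6, R=3, S=-6}, so chooses S.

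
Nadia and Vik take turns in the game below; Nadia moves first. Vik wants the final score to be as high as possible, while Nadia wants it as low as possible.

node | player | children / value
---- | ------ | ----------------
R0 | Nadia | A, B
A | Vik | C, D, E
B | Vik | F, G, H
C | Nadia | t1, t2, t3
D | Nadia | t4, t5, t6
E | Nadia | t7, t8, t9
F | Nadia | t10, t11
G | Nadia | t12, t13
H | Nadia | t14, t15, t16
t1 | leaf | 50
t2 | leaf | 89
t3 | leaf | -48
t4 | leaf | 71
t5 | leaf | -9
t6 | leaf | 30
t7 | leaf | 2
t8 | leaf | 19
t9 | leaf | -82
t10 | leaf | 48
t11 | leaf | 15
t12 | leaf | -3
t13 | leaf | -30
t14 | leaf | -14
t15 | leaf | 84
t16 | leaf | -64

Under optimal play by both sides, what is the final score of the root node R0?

-9

C (Nadia): min(50, 89, -48) = -48
D (Nadia): min(71, -9, 30) = -9
E (Nadia): min(2, 19, -82) = -82
A (Vik): max(-48, -9, -82) = -9
F (Nadia): min(48, 15) = 15
G (Nadia): min(-3, -30) = -30
H (Nadia): min(-14, 84, -64) = -64
B (Vik): max(15, -30, -64) = 15
R0 (Nadia): min(-9, 15) = -9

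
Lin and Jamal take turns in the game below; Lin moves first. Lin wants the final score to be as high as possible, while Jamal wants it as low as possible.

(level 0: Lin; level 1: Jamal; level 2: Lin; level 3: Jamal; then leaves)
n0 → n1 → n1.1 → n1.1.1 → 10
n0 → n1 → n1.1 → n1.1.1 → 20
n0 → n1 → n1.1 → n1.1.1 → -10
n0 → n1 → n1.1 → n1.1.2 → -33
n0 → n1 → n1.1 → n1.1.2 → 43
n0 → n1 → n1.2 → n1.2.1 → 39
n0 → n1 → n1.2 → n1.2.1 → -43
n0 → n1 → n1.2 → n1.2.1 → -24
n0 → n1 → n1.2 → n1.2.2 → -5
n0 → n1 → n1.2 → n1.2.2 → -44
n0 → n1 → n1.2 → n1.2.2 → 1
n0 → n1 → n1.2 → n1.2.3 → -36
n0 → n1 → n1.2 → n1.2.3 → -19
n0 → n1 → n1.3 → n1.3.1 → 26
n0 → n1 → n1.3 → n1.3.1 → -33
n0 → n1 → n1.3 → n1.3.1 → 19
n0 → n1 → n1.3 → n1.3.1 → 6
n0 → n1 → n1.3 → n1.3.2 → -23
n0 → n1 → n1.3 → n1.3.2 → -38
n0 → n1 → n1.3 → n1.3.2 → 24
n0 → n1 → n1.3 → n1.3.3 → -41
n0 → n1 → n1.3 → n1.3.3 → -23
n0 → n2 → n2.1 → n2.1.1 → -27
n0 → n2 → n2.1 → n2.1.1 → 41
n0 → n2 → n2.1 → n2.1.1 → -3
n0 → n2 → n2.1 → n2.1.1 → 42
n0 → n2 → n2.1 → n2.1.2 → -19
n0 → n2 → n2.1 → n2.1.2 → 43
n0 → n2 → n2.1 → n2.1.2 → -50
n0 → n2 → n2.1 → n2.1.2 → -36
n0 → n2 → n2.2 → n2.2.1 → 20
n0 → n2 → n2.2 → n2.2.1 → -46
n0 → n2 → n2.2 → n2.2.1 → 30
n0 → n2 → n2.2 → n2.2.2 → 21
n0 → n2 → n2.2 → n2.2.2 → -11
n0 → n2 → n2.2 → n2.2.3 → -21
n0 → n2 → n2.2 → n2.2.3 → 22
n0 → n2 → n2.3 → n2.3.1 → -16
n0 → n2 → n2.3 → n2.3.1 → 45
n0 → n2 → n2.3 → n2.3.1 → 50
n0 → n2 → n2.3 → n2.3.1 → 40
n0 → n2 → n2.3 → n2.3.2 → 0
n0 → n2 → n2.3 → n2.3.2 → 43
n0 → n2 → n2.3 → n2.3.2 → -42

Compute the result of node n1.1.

-10

n1.1.1 (Jamal): min(10, 20, -10) = -10
n1.1.2 (Jamal): min(-33, 43) = -33
n1.1 (Lin): max(-10, -33) = -10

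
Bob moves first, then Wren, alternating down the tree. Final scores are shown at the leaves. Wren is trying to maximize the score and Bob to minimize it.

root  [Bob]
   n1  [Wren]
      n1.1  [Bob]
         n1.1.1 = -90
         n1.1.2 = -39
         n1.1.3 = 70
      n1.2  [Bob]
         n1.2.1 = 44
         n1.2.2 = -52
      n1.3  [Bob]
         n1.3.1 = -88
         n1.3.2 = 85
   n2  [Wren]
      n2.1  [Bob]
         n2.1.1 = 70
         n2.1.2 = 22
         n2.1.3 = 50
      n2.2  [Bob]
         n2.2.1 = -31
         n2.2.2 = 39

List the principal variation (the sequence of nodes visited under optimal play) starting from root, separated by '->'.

n1.1 (Bob): min(-90, -39, 70) = -90
n1.2 (Bob): min(44, -52) = -52
n1.3 (Bob): min(-88, 85) = -88
n1 (Wren): max(-90, -52, -88) = -52
n2.1 (Bob): min(70, 22, 50) = 22
n2.2 (Bob): min(-31, 39) = -31
n2 (Wren): max(22, -31) = 22
root (Bob): min(-52, 22) = -52
At root, Bob picks n1 (lowest: -52).
At n1, Wren picks n1.2 (highest: -52).
At n1.2, Bob picks n1.2.2 (lowest: -52).
Terminal value -52.

root -> n1 -> n1.2 -> n1.2.2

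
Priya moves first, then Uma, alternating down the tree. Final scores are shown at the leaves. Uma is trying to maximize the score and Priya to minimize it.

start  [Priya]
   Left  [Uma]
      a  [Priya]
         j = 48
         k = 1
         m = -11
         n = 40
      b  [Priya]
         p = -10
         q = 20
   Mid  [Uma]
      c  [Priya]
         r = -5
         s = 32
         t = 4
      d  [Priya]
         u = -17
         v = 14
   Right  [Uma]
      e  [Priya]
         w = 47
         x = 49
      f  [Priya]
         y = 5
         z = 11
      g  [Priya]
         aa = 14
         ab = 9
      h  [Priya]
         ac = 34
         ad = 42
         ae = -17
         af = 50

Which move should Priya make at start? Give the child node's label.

a (Priya): min(48, 1, -11, 40) = -11
b (Priya): min(-10, 20) = -10
Left (Uma): max(-11, -10) = -10
c (Priya): min(-5, 32, 4) = -5
d (Priya): min(-17, 14) = -17
Mid (Uma): max(-5, -17) = -5
e (Priya): min(47, 49) = 47
f (Priya): min(5, 11) = 5
g (Priya): min(14, 9) = 9
h (Priya): min(34, 42, -17, 50) = -17
Right (Uma): max(47, 5, 9, -17) = 47
start (Priya): min(-10, -5, 47) = -10
Priya at start wants the lowest of {Left=-10, Mid=-5, Right=47}, so chooses Left.

Left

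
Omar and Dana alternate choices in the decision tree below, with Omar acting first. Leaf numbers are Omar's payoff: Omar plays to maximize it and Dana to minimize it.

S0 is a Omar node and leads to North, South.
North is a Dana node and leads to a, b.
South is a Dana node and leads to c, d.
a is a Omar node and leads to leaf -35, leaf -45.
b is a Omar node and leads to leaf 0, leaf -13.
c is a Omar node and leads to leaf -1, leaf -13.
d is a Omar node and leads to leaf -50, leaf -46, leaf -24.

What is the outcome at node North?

a (Omar): max(-35, -45) = -35
b (Omar): max(0, -13) = 0
North (Dana): min(-35, 0) = -35

-35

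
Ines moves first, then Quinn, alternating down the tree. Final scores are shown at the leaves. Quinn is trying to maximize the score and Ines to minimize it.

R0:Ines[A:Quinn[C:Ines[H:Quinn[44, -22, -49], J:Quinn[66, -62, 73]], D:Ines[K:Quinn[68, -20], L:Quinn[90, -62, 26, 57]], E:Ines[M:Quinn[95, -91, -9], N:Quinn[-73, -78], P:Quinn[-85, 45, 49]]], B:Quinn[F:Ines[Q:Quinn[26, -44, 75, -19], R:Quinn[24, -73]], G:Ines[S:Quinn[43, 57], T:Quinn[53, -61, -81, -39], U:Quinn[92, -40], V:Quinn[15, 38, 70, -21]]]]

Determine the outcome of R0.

H (Quinn): max(44, -22, -49) = 44
J (Quinn): max(66, -62, 73) = 73
C (Ines): min(44, 73) = 44
K (Quinn): max(68, -20) = 68
L (Quinn): max(90, -62, 26, 57) = 90
D (Ines): min(68, 90) = 68
M (Quinn): max(95, -91, -9) = 95
N (Quinn): max(-73, -78) = -73
P (Quinn): max(-85, 45, 49) = 49
E (Ines): min(95, -73, 49) = -73
A (Quinn): max(44, 68, -73) = 68
Q (Quinn): max(26, -44, 75, -19) = 75
R (Quinn): max(24, -73) = 24
F (Ines): min(75, 24) = 24
S (Quinn): max(43, 57) = 57
T (Quinn): max(53, -61, -81, -39) = 53
U (Quinn): max(92, -40) = 92
V (Quinn): max(15, 38, 70, -21) = 70
G (Ines): min(57, 53, 92, 70) = 53
B (Quinn): max(24, 53) = 53
R0 (Ines): min(68, 53) = 53

53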